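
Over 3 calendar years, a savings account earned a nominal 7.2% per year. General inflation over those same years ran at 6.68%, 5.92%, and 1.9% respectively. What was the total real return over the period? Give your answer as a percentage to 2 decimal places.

6.99%

Cumulative inflation factor: 1.0668 × 1.0592 × 1.019 ≈ 1.15142.
Nominal growth factor: 1.23193. Real growth factor = 1.23193 / 1.15142 ≈ 1.06991.
Total real return ≈ 6.9915%.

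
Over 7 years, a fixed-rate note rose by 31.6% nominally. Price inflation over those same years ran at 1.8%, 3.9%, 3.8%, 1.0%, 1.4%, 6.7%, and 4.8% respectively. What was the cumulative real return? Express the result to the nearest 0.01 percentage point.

Cumulative inflation factor: 1.018 × 1.039 × 1.038 × 1.010 × 1.014 × 1.067 × 1.048 ≈ 1.25732.
Nominal growth factor: 1.31600. Real growth factor = 1.31600 / 1.25732 ≈ 1.04667.
Total real return ≈ 4.6671%.

4.67%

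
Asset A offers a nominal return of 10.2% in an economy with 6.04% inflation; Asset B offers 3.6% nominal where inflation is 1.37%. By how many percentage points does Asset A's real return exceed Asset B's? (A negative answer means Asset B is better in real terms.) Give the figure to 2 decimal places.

Asset A real return: 1.102/1.0604 − 1 = 3.923%.
Asset B real return: 1.036/1.0137 − 1 = 2.200%.
Difference: 3.923 − 2.200 = 1.723 pp.

1.72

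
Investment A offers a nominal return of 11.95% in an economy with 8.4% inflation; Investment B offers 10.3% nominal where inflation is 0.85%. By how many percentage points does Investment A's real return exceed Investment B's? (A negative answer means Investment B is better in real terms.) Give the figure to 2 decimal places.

Investment A real return: 1.1195/1.084 − 1 = 3.275%.
Investment B real return: 1.103/1.0085 − 1 = 9.370%.
Difference: 3.275 − 9.370 = -6.095 pp.

-6.10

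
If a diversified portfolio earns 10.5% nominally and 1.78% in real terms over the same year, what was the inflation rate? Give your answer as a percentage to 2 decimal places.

From (1+r_nom) = (1+r_real)(1+π), we get 1+π = (1 + 10.5%)/(1 + 1.78%) = 1.105/1.0178 ≈ 1.08567.
So π ≈ 8.5675%.

8.57%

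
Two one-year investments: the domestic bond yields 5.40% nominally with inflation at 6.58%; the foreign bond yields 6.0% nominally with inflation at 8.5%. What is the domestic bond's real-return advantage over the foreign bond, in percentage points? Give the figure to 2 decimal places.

1.20

The domestic bond real return: 1.0540/1.0658 − 1 = -1.107%.
The foreign bond real return: 1.060/1.085 − 1 = -2.304%.
Difference: -1.107 − (-2.304) = 1.197 pp.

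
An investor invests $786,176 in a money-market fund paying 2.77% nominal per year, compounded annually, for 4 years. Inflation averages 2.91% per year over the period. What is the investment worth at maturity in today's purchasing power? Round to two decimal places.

$781,906.63

Nominal value at maturity: $786,176 × (1 + 2.77%)^4 ≈ $876,970.95.
Price-level factor over 4 years: (1 + 2.91%)^4 ≈ 1.1215801458.
Dividing the nominal maturity value by the price-level factor gives the value in today's money.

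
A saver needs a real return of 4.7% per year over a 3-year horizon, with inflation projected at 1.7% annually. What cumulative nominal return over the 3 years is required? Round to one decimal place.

20.7%

Required annual nominal rate: (1+4.7%)(1+1.7%) − 1 = 6.4799%.
Cumulative over 3 years: (1 + 0.064799)^3 − 1 ≈ 0.20727.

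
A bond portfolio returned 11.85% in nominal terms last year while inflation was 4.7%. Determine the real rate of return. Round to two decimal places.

Real return via the Fisher equation: (1 + 11.85%)/(1 + 4.7%) − 1 = 1.1185/1.047 − 1 ≈ 0.06829.

6.83%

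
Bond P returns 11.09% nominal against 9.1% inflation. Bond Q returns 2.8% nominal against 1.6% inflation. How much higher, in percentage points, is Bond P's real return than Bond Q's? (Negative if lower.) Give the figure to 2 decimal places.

Bond P real return: 1.1109/1.091 − 1 = 1.824%.
Bond Q real return: 1.028/1.016 − 1 = 1.181%.
Difference: 1.824 − 1.181 = 0.643 pp.

0.64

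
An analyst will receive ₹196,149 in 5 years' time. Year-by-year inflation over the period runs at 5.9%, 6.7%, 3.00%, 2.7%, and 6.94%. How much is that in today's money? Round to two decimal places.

Price-level factor over 5 years: 1.059 × 1.067 × 1.0300 × 1.027 × 1.0694 ≈ 1.2782277084.
Purchasing power today: ₹196,149 divided by that factor.

₹153,453.88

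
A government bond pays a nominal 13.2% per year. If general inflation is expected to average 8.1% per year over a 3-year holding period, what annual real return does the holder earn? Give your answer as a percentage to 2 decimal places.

With constant rates the annual real return is the same each year: (1+13.2%)/(1+8.1%) − 1 = 0.04718.

4.72%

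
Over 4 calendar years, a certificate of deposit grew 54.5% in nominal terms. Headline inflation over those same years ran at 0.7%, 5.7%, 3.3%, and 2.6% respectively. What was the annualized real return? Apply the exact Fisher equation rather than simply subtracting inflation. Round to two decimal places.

8.18%

Cumulative inflation factor: 1.007 × 1.057 × 1.033 × 1.026 ≈ 1.12811.
Nominal growth factor: 1.54500. Real growth factor = 1.54500 / 1.12811 ≈ 1.36955.
Annualized: 1.36955^(1/4) − 1 ≈ 0.08179.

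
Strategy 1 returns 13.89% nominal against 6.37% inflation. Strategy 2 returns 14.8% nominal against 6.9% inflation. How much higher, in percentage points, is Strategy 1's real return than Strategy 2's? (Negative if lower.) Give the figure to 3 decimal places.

-0.320

Strategy 1 real return: 1.1389/1.0637 − 1 = 7.0697%.
Strategy 2 real return: 1.148/1.069 − 1 = 7.3901%.
Difference: 7.0697 − 7.3901 = -0.3204 pp.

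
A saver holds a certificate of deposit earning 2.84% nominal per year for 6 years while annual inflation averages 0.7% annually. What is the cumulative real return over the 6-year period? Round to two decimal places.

13.45%

The annual real rate is (1+2.84%)/(1+0.7%) − 1 = 2.1251%.
Compounded over 6 years: (1 + 0.021251)^6 − 1 ≈ 0.13448.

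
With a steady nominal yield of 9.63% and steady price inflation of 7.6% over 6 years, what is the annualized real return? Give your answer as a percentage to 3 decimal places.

With constant rates the annual real return is the same each year: (1+9.63%)/(1+7.6%) − 1 = 0.01887.

1.887%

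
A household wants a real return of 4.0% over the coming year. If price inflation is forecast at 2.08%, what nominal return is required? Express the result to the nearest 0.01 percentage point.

6.16%

By the Fisher equation, 1 + r_nom = (1 + 4.0%)(1 + 2.08%) = 1.040 × 1.0208 = 1.061632.
So r_nom = 6.1632%.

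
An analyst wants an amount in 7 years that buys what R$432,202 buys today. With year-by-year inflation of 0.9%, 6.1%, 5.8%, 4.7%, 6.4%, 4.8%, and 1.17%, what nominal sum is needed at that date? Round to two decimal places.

Cumulative price-level factor: 1.009 × 1.061 × 1.058 × 1.047 × 1.064 × 1.048 × 1.0117 ≈ 1.3378072959.
The nominal amount required is R$432,202 scaled up by that factor.

R$578,202.99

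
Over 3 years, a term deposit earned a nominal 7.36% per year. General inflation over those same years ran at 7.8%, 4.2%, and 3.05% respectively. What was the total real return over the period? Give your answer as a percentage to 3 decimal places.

Cumulative inflation factor: 1.078 × 1.042 × 1.0305 ≈ 1.15754.
Nominal growth factor: 1.23745. Real growth factor = 1.23745 / 1.15754 ≈ 1.06904.
Total real return ≈ 6.9038%.

6.904%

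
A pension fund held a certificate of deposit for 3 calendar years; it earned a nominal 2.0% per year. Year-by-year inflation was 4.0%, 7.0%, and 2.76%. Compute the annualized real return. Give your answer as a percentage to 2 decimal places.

Cumulative inflation factor: 1.040 × 1.070 × 1.0276 ≈ 1.14351.
Nominal growth factor: 1.06121. Real growth factor = 1.06121 / 1.14351 ≈ 0.92802.
Annualized: 0.92802^(1/3) − 1 ≈ -0.02459.

-2.46%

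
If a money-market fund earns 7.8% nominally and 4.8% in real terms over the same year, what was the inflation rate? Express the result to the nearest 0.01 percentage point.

From (1+r_nom) = (1+r_real)(1+π), we get 1+π = (1 + 7.8%)/(1 + 4.8%) = 1.078/1.048 ≈ 1.02863.
So π ≈ 2.8626%.

2.86%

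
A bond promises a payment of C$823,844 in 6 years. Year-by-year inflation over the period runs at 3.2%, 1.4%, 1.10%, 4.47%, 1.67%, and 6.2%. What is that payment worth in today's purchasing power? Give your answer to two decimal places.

Price-level factor over 6 years: 1.032 × 1.014 × 1.0110 × 1.0447 × 1.0167 × 1.062 ≈ 1.1933772184.
Purchasing power today: C$823,844 divided by that factor.

C$690,346.68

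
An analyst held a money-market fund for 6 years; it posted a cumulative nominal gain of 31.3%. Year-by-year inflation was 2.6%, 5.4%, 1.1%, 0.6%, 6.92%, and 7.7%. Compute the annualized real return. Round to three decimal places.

Cumulative inflation factor: 1.026 × 1.054 × 1.011 × 1.006 × 1.0692 × 1.077 ≈ 1.26652.
Nominal growth factor: 1.31300. Real growth factor = 1.31300 / 1.26652 ≈ 1.03670.
Annualized: 1.03670^(1/6) − 1 ≈ 0.00603.

0.603%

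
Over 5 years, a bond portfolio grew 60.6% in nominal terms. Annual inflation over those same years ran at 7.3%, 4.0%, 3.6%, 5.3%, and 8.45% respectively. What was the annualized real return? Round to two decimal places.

Cumulative inflation factor: 1.073 × 1.040 × 1.036 × 1.053 × 1.0845 ≈ 1.32023.
Nominal growth factor: 1.60600. Real growth factor = 1.60600 / 1.32023 ≈ 1.21645.
Annualized: 1.21645^(1/5) − 1 ≈ 0.03997.

4.00%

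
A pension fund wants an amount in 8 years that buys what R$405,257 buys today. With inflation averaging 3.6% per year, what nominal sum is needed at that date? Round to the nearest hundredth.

R$537,784.86

Cumulative price-level factor: (1+3.6%)^8 ≈ 1.3270217568.
Multiplying R$405,257 by the price-level factor gives the future nominal sum.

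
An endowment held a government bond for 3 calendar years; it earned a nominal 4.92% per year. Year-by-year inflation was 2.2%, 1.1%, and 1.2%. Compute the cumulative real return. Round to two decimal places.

Cumulative inflation factor: 1.022 × 1.011 × 1.012 ≈ 1.04564.
Nominal growth factor: 1.15498. Real growth factor = 1.15498 / 1.04564 ≈ 1.10457.
Total real return ≈ 10.4568%.

10.46%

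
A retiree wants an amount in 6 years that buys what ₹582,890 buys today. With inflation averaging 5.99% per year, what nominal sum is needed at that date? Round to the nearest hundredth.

Cumulative price-level factor: (1+5.99%)^6 ≈ 1.4177163663.
Multiplying ₹582,890 by the price-level factor gives the future nominal sum.

₹826,372.69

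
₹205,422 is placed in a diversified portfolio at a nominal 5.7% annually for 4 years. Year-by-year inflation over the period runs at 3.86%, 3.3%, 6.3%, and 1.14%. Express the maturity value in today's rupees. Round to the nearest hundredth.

₹222,301.32

Nominal value at maturity: ₹205,422 × (1 + 5.7%)^4 ≈ ₹256,417.05.
Price-level factor over 4 years: 1.0386 × 1.033 × 1.063 × 1.0114 ≈ 1.1534661487.
Dividing the nominal maturity value by the price-level factor gives the value in today's money.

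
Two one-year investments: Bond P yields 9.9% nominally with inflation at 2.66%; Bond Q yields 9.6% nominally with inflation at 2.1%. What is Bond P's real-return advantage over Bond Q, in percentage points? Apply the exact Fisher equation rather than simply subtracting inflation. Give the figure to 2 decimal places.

-0.29

Bond P real return: 1.099/1.0266 − 1 = 7.052%.
Bond Q real return: 1.096/1.021 − 1 = 7.346%.
Difference: 7.052 − 7.346 = -0.294 pp.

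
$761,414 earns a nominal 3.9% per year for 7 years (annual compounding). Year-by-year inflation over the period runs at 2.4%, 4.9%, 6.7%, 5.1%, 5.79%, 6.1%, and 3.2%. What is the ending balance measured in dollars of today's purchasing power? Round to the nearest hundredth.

$713,259.25

Nominal value at maturity: $761,414 × (1 + 3.9%)^7 ≈ $995,244.28.
Price-level factor over 7 years: 1.024 × 1.049 × 1.067 × 1.051 × 1.0579 × 1.061 × 1.032 ≈ 1.3953471787.
The maturity value deflated by that factor is the answer in today's purchasing power.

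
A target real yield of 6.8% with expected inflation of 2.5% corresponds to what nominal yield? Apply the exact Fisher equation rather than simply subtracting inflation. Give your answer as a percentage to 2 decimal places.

9.47%

By the Fisher equation, 1 + r_nom = (1 + 6.8%)(1 + 2.5%) = 1.068 × 1.025 = 1.0947.
So r_nom = 9.47%.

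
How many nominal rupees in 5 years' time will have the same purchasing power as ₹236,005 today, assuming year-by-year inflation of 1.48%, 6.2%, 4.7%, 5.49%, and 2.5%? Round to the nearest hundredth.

₹287,943.99

Cumulative price-level factor: 1.0148 × 1.062 × 1.047 × 1.0549 × 1.025 ≈ 1.2200758046.
Multiplying ₹236,005 by the price-level factor gives the future nominal sum.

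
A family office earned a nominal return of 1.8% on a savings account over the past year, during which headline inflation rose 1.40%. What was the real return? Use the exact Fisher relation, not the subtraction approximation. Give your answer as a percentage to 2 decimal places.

Real return via the Fisher equation: (1 + 1.8%)/(1 + 1.40%) − 1 = 1.018/1.0140 − 1 ≈ 0.00394.

0.39%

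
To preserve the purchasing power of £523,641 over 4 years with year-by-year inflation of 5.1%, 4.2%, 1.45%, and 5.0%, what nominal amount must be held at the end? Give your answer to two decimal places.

£610,865.26

Cumulative price-level factor: 1.051 × 1.042 × 1.0145 × 1.050 ≈ 1.1665726370.
Multiplying £523,641 by the price-level factor gives the future nominal sum.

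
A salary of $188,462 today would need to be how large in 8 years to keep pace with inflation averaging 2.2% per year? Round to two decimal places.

$224,300.87

Cumulative price-level factor: (1+2.2%)^8 ≈ 1.1901649777.
The nominal amount required is $188,462 scaled up by that factor.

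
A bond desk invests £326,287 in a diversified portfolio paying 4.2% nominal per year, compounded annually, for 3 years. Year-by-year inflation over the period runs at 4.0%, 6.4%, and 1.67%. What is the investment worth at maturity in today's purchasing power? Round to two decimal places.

£328,121.84

Nominal value at maturity: £326,287 × (1 + 4.2%)^3 ≈ £369,150.05.
Price-level factor over 3 years: 1.040 × 1.064 × 1.0167 = 1.125039552.
The maturity value deflated by that factor is the answer in today's purchasing power.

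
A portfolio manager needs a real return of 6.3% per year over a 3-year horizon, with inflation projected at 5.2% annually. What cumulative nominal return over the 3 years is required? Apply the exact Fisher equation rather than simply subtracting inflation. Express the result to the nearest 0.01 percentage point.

Required annual nominal rate: (1+6.3%)(1+5.2%) − 1 = 11.8276%.
Cumulative over 3 years: (1 + 0.118276)^3 − 1 ≈ 0.39845.

39.85%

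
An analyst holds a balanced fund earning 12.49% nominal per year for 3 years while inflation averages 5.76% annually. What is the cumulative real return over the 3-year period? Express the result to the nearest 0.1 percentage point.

20.3%

The annual real rate is (1+12.49%)/(1+5.76%) − 1 = 6.3635%.
Compounded over 3 years: (1 + 0.063635)^3 − 1 ≈ 0.20331.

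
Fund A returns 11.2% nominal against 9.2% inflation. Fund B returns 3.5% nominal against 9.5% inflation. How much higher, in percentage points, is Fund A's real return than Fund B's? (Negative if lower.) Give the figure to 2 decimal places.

7.31

Fund A real return: 1.112/1.092 − 1 = 1.832%.
Fund B real return: 1.035/1.095 − 1 = -5.479%.
Difference: 1.832 − (-5.479) = 7.311 pp.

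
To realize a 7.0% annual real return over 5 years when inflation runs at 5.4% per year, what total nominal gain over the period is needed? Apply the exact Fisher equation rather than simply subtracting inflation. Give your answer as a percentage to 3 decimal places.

Required annual nominal rate: (1+7.0%)(1+5.4%) − 1 = 12.778%.
Cumulative over 5 years: (1 + 0.12778)^5 − 1 ≈ 0.82441.

82.441%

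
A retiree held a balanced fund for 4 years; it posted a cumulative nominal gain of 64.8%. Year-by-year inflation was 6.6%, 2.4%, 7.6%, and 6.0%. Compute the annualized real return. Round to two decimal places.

Cumulative inflation factor: 1.066 × 1.024 × 1.076 × 1.060 ≈ 1.24502.
Nominal growth factor: 1.64800. Real growth factor = 1.64800 / 1.24502 ≈ 1.32368.
Annualized: 1.32368^(1/4) − 1 ≈ 0.07262.

7.26%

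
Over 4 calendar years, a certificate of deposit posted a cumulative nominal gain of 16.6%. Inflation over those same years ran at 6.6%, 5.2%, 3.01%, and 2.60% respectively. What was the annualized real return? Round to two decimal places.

-0.41%

Cumulative inflation factor: 1.066 × 1.052 × 1.0301 × 1.0260 ≈ 1.18522.
Nominal growth factor: 1.16600. Real growth factor = 1.16600 / 1.18522 ≈ 0.98378.
Annualized: 0.98378^(1/4) − 1 ≈ -0.00408.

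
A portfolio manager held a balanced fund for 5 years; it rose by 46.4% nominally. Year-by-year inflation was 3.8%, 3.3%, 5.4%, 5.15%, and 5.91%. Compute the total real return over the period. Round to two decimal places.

16.32%

Cumulative inflation factor: 1.038 × 1.033 × 1.054 × 1.0515 × 1.0591 ≈ 1.25859.
Nominal growth factor: 1.46400. Real growth factor = 1.46400 / 1.25859 ≈ 1.16321.
Total real return ≈ 16.3206%.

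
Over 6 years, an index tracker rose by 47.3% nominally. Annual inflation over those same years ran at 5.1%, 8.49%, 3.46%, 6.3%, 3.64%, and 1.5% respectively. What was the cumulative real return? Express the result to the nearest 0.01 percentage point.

Cumulative inflation factor: 1.051 × 1.0849 × 1.0346 × 1.063 × 1.0364 × 1.015 ≈ 1.31914.
Nominal growth factor: 1.47300. Real growth factor = 1.47300 / 1.31914 ≈ 1.11663.
Total real return ≈ 11.6635%.

11.66%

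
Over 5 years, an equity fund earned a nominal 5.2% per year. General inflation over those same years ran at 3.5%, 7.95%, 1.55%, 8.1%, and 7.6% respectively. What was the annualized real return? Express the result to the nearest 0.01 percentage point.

Cumulative inflation factor: 1.035 × 1.0795 × 1.0155 × 1.081 × 1.076 ≈ 1.31972.
Nominal growth factor: 1.28848. Real growth factor = 1.28848 / 1.31972 ≈ 0.97633.
Annualized: 0.97633^(1/5) − 1 ≈ -0.00478.

-0.48%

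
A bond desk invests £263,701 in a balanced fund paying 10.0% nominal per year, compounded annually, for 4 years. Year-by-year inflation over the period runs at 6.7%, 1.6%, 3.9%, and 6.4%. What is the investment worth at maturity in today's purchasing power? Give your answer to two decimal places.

Nominal value at maturity: £263,701 × (1 + 10.0%)^4 ≈ £386,084.63.
Price-level factor over 4 years: 1.067 × 1.016 × 1.039 × 1.064 ≈ 1.1984372597.
Dividing the nominal maturity value by the price-level factor gives the value in today's money.

£322,156.73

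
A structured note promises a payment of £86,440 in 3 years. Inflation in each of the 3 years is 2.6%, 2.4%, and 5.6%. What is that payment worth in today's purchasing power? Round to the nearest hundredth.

Price-level factor over 3 years: 1.026 × 1.024 × 1.056 = 1.109458944.
Purchasing power today: £86,440 divided by that factor.

£77,911.85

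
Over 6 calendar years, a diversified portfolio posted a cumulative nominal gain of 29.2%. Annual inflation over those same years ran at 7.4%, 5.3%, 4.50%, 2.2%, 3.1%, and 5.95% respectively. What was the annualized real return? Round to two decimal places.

-0.35%

Cumulative inflation factor: 1.074 × 1.053 × 1.0450 × 1.022 × 1.031 × 1.0595 ≈ 1.31935.
Nominal growth factor: 1.29200. Real growth factor = 1.29200 / 1.31935 ≈ 0.97927.
Annualized: 0.97927^(1/6) − 1 ≈ -0.00348.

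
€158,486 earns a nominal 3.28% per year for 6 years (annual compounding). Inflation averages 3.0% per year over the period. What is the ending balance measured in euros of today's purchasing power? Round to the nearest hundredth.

Nominal value at maturity: €158,486 × (1 + 3.28%)^6 ≈ €192,348.27.
Price-level factor over 6 years: (1 + 3.0%)^6 ≈ 1.1940522965.
Dividing the nominal maturity value by the price-level factor gives the value in today's money.

€161,088.65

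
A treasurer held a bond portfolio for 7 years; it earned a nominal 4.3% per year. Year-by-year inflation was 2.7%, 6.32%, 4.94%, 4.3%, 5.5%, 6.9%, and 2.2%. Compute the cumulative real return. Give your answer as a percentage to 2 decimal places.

-2.52%

Cumulative inflation factor: 1.027 × 1.0632 × 1.0494 × 1.043 × 1.055 × 1.069 × 1.022 ≈ 1.37750.
Nominal growth factor: 1.34273. Real growth factor = 1.34273 / 1.37750 ≈ 0.97476.
Total real return ≈ -2.5239%.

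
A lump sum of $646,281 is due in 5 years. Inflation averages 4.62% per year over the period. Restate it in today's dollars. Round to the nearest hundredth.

Price-level factor over 5 years: (1 + 4.62%)^5 ≈ 1.2533535009.
Purchasing power today: $646,281 divided by that factor.

$515,641.44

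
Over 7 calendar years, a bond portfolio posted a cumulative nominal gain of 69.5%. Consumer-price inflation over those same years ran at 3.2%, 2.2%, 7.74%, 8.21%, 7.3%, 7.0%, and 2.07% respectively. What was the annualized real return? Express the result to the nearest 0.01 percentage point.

2.35%

Cumulative inflation factor: 1.032 × 1.022 × 1.0774 × 1.0821 × 1.073 × 1.070 × 1.0207 ≈ 1.44098.
Nominal growth factor: 1.69500. Real growth factor = 1.69500 / 1.44098 ≈ 1.17629.
Annualized: 1.17629^(1/7) − 1 ≈ 0.02347.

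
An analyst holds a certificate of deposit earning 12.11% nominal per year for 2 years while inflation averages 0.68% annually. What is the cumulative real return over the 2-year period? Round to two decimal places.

23.99%

The annual real rate is (1+12.11%)/(1+0.68%) − 1 = 11.3528%.
Compounded over 2 years: (1 + 0.113528)^2 − 1 ≈ 0.23994.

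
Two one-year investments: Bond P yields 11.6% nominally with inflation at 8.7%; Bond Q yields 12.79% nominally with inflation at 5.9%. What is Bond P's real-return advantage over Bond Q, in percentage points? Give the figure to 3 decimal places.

-3.838

Bond P real return: 1.116/1.087 − 1 = 2.6679%.
Bond Q real return: 1.1279/1.059 − 1 = 6.5061%.
Difference: 2.6679 − 6.5061 = -3.8382 pp.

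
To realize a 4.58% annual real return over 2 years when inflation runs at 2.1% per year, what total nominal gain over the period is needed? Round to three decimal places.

14.012%

Required annual nominal rate: (1+4.58%)(1+2.1%) − 1 = 6.77618%.
Cumulative over 2 years: (1 + 0.0677618)^2 − 1 ≈ 0.14012.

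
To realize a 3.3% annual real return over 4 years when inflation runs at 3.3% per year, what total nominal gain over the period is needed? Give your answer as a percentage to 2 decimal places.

29.66%

Required annual nominal rate: (1+3.3%)(1+3.3%) − 1 = 6.7089%.
Cumulative over 4 years: (1 + 0.067089)^4 − 1 ≈ 0.29659.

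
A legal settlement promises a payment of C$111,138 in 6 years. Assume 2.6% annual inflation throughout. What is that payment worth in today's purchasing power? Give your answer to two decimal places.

Price-level factor over 6 years: (1 + 2.6%)^6 ≈ 1.1664984462.
Purchasing power today: C$111,138 divided by that factor.

C$95,274.88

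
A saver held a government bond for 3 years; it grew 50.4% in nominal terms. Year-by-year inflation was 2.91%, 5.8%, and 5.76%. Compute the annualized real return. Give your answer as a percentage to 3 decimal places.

Cumulative inflation factor: 1.0291 × 1.058 × 1.0576 ≈ 1.15150.
Nominal growth factor: 1.50400. Real growth factor = 1.50400 / 1.15150 ≈ 1.30612.
Annualized: 1.30612^(1/3) − 1 ≈ 0.09310.

9.310%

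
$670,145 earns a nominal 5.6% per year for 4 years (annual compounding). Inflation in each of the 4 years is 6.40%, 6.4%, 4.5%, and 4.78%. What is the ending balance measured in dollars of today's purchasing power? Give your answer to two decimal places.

Nominal value at maturity: $670,145 × (1 + 5.6%)^4 ≈ $833,344.27.
Price-level factor over 4 years: 1.0640 × 1.064 × 1.045 × 1.0478 ≈ 1.2395896473.
The maturity value deflated by that factor is the answer in today's purchasing power.

$672,274.31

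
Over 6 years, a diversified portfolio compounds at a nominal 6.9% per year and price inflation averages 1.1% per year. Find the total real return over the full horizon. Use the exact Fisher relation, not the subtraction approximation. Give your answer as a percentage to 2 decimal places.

39.75%

The annual real rate is (1+6.9%)/(1+1.1%) − 1 = 5.7369%.
Compounded over 6 years: (1 + 0.057369)^6 − 1 ≈ 0.39752.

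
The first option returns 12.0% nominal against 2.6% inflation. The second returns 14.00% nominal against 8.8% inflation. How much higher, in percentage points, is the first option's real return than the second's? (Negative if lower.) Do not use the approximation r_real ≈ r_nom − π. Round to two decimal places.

The first option real return: 1.120/1.026 − 1 = 9.162%.
The second real return: 1.1400/1.088 − 1 = 4.779%.
Difference: 9.162 − 4.779 = 4.383 pp.

4.38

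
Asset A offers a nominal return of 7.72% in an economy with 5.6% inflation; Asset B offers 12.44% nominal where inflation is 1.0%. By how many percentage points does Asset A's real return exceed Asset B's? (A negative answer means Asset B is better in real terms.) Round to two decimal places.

Asset A real return: 1.0772/1.056 − 1 = 2.008%.
Asset B real return: 1.1244/1.010 − 1 = 11.327%.
Difference: 2.008 − 11.327 = -9.319 pp.

-9.32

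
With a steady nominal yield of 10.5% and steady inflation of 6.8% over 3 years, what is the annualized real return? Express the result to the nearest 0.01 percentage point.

With constant rates the annual real return is the same each year: (1+10.5%)/(1+6.8%) − 1 = 0.03464.

3.46%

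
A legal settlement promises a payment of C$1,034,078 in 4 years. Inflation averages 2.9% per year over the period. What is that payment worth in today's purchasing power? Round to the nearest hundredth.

C$922,341.61

Price-level factor over 4 years: (1 + 2.9%)^4 ≈ 1.1211442633.
Purchasing power today: C$1,034,078 divided by that factor.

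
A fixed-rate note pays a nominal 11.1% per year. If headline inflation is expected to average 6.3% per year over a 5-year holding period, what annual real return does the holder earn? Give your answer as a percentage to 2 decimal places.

4.52%

With constant rates the annual real return is the same each year: (1+11.1%)/(1+6.3%) − 1 = 0.04516.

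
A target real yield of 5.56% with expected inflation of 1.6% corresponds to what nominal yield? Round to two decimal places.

7.25%

By the Fisher equation, 1 + r_nom = (1 + 5.56%)(1 + 1.6%) = 1.0556 × 1.016 = 1.0724896.
So r_nom = 7.24896%.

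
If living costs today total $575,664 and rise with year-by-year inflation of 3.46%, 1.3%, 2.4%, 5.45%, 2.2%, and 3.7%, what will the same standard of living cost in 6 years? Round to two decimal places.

Cumulative price-level factor: 1.0346 × 1.013 × 1.024 × 1.0545 × 1.022 × 1.037 ≈ 1.1993836171.
The nominal amount required is $575,664 scaled up by that factor.

$690,441.97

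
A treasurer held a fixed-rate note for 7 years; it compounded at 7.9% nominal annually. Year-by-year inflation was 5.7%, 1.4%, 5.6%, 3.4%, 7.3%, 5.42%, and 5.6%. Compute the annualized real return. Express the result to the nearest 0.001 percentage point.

Cumulative inflation factor: 1.057 × 1.014 × 1.056 × 1.034 × 1.073 × 1.0542 × 1.056 ≈ 1.39793.
Nominal growth factor: 1.70275. Real growth factor = 1.70275 / 1.39793 ≈ 1.21805.
Annualized: 1.21805^(1/7) − 1 ≈ 0.02858.

2.858%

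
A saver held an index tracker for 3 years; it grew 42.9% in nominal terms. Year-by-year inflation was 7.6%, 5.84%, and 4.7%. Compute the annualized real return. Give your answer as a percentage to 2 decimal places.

Cumulative inflation factor: 1.076 × 1.0584 × 1.047 ≈ 1.19236.
Nominal growth factor: 1.42900. Real growth factor = 1.42900 / 1.19236 ≈ 1.19846.
Annualized: 1.19846^(1/3) − 1 ≈ 0.06220.

6.22%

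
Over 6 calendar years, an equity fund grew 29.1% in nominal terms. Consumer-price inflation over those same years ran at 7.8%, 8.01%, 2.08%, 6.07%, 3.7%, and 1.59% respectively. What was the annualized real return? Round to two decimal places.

-0.47%

Cumulative inflation factor: 1.078 × 1.0801 × 1.0208 × 1.0607 × 1.037 × 1.0159 ≈ 1.32815.
Nominal growth factor: 1.29100. Real growth factor = 1.29100 / 1.32815 ≈ 0.97203.
Annualized: 0.97203^(1/6) − 1 ≈ -0.00472.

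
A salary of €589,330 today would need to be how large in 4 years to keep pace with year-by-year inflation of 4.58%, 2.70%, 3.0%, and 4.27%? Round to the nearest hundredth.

€679,789.15

Cumulative price-level factor: 1.0458 × 1.0270 × 1.030 × 1.0427 ≈ 1.1534949017.
Multiplying €589,330 by the price-level factor gives the future nominal sum.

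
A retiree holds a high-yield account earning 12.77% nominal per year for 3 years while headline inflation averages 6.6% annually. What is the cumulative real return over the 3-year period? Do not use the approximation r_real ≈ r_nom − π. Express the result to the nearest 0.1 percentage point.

18.4%

The annual real rate is (1+12.77%)/(1+6.6%) − 1 = 5.7880%.
Compounded over 3 years: (1 + 0.057880)^3 − 1 ≈ 0.18388.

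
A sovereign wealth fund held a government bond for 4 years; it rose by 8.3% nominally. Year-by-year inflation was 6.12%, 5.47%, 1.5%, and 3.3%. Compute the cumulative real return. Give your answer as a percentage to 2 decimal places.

-7.71%

Cumulative inflation factor: 1.0612 × 1.0547 × 1.015 × 1.033 ≈ 1.17353.
Nominal growth factor: 1.08300. Real growth factor = 1.08300 / 1.17353 ≈ 0.92286.
Total real return ≈ -7.7140%.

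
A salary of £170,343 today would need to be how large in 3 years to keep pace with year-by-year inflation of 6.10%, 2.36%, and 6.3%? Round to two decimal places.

Cumulative price-level factor: 1.0610 × 1.0236 × 1.063 = 1.1544600948.
The nominal amount required is £170,343 scaled up by that factor.

£196,654.20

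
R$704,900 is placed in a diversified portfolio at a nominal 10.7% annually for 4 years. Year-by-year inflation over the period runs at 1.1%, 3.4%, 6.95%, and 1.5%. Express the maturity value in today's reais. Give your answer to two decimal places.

R$932,823.48

Nominal value at maturity: R$704,900 × (1 + 10.7%)^4 ≈ R$1,058,566.13.
Price-level factor over 4 years: 1.011 × 1.034 × 1.0695 × 1.015 ≈ 1.1347979054.
Dividing the nominal maturity value by the price-level factor gives the value in today's money.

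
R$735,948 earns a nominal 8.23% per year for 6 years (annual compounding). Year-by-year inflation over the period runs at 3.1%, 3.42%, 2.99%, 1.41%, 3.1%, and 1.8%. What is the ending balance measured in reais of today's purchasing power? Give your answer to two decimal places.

R$1,012,016.51

Nominal value at maturity: R$735,948 × (1 + 8.23%)^6 ≈ R$1,182,859.28.
Price-level factor over 6 years: 1.031 × 1.0342 × 1.0299 × 1.0141 × 1.031 × 1.018 ≈ 1.1688142098.
Dividing the nominal maturity value by the price-level factor gives the value in today's money.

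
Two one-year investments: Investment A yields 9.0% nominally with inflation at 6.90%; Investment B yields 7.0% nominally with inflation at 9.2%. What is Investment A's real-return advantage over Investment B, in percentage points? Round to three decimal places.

Investment A real return: 1.090/1.0690 − 1 = 1.9645%.
Investment B real return: 1.070/1.092 − 1 = -2.0147%.
Difference: 1.9645 − (-2.0147) = 3.9792 pp.

3.979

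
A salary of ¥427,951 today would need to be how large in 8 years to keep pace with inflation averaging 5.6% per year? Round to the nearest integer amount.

Cumulative price-level factor: (1+5.6%)^8 ≈ 1.5463626292.
The nominal amount required is ¥427,951 scaled up by that factor.

¥661,767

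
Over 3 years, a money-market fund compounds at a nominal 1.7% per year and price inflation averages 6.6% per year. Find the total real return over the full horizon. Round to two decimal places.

The annual real rate is (1+1.7%)/(1+6.6%) − 1 = -4.5966%.
Compounded over 3 years: (1 + -0.045966)^3 − 1 ≈ -0.13166.

-13.17%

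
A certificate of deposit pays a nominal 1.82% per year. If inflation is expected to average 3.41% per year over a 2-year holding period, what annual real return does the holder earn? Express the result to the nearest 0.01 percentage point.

With constant rates the annual real return is the same each year: (1+1.82%)/(1+3.41%) − 1 = -0.01538.

-1.54%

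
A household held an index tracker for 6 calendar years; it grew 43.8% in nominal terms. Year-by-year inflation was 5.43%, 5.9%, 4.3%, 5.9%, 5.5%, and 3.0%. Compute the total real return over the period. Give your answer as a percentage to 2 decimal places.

Cumulative inflation factor: 1.0543 × 1.059 × 1.043 × 1.059 × 1.055 × 1.030 ≈ 1.34008.
Nominal growth factor: 1.43800. Real growth factor = 1.43800 / 1.34008 ≈ 1.07307.
Total real return ≈ 7.3072%.

7.31%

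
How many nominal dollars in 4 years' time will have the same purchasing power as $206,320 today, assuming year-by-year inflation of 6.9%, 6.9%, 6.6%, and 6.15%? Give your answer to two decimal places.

$266,792.70

Cumulative price-level factor: 1.069 × 1.069 × 1.066 × 1.0615 ≈ 1.2931014944.
Multiplying $206,320 by the price-level factor gives the future nominal sum.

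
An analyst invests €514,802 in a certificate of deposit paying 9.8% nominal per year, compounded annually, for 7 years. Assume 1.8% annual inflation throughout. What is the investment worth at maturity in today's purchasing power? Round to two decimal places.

Nominal value at maturity: €514,802 × (1 + 9.8%)^7 ≈ €990,504.85.
Price-level factor over 7 years: (1 + 1.8%)^7 ≈ 1.1330118341.
The maturity value deflated by that factor is the answer in today's purchasing power.

€874,222.86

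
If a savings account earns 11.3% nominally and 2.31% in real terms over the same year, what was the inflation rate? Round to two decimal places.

8.79%

From (1+r_nom) = (1+r_real)(1+π), we get 1+π = (1 + 11.3%)/(1 + 2.31%) = 1.113/1.0231 ≈ 1.08787.
So π ≈ 8.7870%.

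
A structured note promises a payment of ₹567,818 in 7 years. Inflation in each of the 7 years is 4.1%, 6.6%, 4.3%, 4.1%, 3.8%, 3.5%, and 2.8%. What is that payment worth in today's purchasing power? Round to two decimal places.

₹426,712.50

Price-level factor over 7 years: 1.041 × 1.066 × 1.043 × 1.041 × 1.038 × 1.035 × 1.028 ≈ 1.3306804920.
Purchasing power today: ₹567,818 divided by that factor.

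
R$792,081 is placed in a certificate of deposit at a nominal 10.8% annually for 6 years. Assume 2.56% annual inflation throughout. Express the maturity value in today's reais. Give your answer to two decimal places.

Nominal value at maturity: R$792,081 × (1 + 10.8%)^6 ≈ R$1,465,575.37.
Price-level factor over 6 years: (1 + 2.56%)^6 ≈ 1.1637724530.
Dividing the nominal maturity value by the price-level factor gives the value in today's money.

R$1,259,331.55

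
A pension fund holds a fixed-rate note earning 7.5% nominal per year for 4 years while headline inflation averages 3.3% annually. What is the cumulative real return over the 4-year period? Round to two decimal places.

The annual real rate is (1+7.5%)/(1+3.3%) − 1 = 4.0658%.
Compounded over 4 years: (1 + 0.040658)^4 − 1 ≈ 0.17282.

17.28%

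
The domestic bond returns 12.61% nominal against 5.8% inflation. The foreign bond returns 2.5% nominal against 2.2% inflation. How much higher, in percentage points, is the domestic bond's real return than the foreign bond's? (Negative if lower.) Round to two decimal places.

6.14

The domestic bond real return: 1.1261/1.058 − 1 = 6.437%.
The foreign bond real return: 1.025/1.022 − 1 = 0.294%.
Difference: 6.437 − 0.294 = 6.143 pp.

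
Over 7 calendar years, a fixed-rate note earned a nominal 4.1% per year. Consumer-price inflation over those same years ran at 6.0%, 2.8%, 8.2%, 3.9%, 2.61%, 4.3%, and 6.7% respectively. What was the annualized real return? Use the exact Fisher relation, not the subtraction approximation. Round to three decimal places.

Cumulative inflation factor: 1.060 × 1.028 × 1.082 × 1.039 × 1.0261 × 1.043 × 1.067 ≈ 1.39888.
Nominal growth factor: 1.32481. Real growth factor = 1.32481 / 1.39888 ≈ 0.94705.
Annualized: 0.94705^(1/7) − 1 ≈ -0.00774.

-0.774%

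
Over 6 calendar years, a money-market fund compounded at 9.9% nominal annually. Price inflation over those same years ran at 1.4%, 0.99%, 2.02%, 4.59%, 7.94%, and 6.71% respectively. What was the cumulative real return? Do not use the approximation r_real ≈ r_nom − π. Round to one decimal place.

Cumulative inflation factor: 1.014 × 1.0099 × 1.0202 × 1.0459 × 1.0794 × 1.0671 ≈ 1.25858.
Nominal growth factor: 1.76192. Real growth factor = 1.76192 / 1.25858 ≈ 1.39993.
Total real return ≈ 39.9932%.

40.0%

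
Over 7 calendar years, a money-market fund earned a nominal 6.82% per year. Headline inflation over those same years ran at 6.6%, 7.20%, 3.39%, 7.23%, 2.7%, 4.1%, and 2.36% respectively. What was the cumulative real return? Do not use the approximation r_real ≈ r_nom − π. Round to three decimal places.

14.464%

Cumulative inflation factor: 1.066 × 1.0720 × 1.0339 × 1.0723 × 1.027 × 1.041 × 1.0236 ≈ 1.38643.
Nominal growth factor: 1.58697. Real growth factor = 1.58697 / 1.38643 ≈ 1.14464.
Total real return ≈ 14.4642%.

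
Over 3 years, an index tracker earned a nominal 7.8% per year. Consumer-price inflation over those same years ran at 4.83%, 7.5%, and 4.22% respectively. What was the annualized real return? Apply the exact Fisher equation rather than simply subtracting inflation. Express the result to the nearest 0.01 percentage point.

2.17%

Cumulative inflation factor: 1.0483 × 1.075 × 1.0422 ≈ 1.17448.
Nominal growth factor: 1.25273. Real growth factor = 1.25273 / 1.17448 ≈ 1.06662.
Annualized: 1.06662^(1/3) − 1 ≈ 0.02173.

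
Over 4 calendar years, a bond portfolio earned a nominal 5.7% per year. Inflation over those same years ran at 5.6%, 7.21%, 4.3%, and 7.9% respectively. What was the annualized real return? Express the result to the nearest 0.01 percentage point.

Cumulative inflation factor: 1.056 × 1.0721 × 1.043 × 1.079 ≈ 1.27410.
Nominal growth factor: 1.24825. Real growth factor = 1.24825 / 1.27410 ≈ 0.97970.
Annualized: 0.97970^(1/4) − 1 ≈ -0.00511.

-0.51%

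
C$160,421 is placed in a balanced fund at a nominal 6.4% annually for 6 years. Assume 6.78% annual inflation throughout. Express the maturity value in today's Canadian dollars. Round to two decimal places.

Nominal value at maturity: C$160,421 × (1 + 6.4%)^6 ≈ C$232,761.41.
Price-level factor over 6 years: (1 + 6.78%)^6 ≈ 1.4823115723.
Dividing the nominal maturity value by the price-level factor gives the value in today's money.

C$157,025.97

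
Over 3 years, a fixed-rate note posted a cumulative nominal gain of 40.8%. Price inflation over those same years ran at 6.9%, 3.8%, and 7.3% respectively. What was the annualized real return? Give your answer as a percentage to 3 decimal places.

Cumulative inflation factor: 1.069 × 1.038 × 1.073 ≈ 1.19062.
Nominal growth factor: 1.40800. Real growth factor = 1.40800 / 1.19062 ≈ 1.18257.
Annualized: 1.18257^(1/3) − 1 ≈ 0.05749.

5.749%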